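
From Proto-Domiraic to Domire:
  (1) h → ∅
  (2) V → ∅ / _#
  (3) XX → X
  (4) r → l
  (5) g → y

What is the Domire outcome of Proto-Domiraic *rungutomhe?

Domire: *rungutomhe
  rungutomhe → rungutome   [h-loss]
  rungutome → rungutom   [apocope]
  rungutom (rule 3 does not apply)
  rungutom → lungutom   [unconditioned shift]
  lungutom → lunyutom   [unconditioned shift]
  giving Domire lunyutom.

lunyutom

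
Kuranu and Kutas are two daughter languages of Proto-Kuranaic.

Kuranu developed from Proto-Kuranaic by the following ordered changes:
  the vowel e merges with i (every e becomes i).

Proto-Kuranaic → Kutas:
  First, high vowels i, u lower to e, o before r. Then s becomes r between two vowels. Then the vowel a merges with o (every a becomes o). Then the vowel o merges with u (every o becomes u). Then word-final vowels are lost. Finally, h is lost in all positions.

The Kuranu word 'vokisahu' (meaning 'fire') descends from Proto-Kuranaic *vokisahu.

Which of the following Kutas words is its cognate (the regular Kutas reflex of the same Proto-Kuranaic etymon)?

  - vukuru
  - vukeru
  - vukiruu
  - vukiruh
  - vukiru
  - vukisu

vukiru

Kutas: start from *vokisahu.
  rule 1: no change — vokisahu
  rule 2 (rhotacism): vokisahu → vokirahu
  rule 3 (vowel merger): vokirahu → vokirohu
  rule 4 (vowel merger): vokirohu → vukiruhu
  rule 5 (apocope): vukiruhu → vukiruh
  rule 6 (h-loss): vukiruh → vukiru
  ⇒ Kutas vukiru
Among the options, 'vukiru' alone shows every Kutas change applied in order.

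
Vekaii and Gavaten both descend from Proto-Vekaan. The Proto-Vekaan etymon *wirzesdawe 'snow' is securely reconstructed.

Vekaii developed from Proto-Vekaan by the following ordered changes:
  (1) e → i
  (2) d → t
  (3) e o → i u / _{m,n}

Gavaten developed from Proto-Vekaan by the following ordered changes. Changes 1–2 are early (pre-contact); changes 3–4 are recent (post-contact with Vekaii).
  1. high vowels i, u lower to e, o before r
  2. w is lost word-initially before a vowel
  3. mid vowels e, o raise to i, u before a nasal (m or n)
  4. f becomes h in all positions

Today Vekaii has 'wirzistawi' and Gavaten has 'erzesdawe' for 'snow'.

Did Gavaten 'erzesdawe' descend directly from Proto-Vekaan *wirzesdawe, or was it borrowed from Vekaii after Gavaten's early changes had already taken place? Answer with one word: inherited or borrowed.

If inherited, *wirzesdawe would pass through all of Gavaten's changes:
Gavaten: start from *wirzesdawe.
  rule 1 (pre-rhotic lowering): wirzesdawe → werzesdawe
  rule 2 (glide loss): werzesdawe → erzesdawe
  rule 3: no change — erzesdawe
  rule 4: no change — erzesdawe
  ⇒ Gavaten erzesdawe
If borrowed from Vekaii 'wirzistawi' after the early changes, it would undergo only the recent ones:
  rule 3 (pre-nasal raising): no change (wirzistawi)
  rule 4 (unconditioned shift): no change (wirzistawi)
  ⇒ as a loan: wirzistawi
Gavaten 'erzesdawe' matches the inherited outcome exactly, so it is an inherited cognate, not a loan.

inherited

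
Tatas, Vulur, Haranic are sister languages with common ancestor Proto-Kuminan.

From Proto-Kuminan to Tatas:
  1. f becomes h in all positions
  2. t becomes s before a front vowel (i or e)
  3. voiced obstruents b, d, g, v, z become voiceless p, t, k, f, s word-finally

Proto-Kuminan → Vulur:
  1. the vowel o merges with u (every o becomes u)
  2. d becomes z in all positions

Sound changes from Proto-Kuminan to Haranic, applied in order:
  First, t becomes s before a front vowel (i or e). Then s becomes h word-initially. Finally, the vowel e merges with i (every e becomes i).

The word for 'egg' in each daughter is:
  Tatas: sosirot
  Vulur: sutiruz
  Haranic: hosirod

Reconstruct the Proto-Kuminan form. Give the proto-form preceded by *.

Position 2: Tatas has o, Vulur has u, Haranic has o. Tatas preserves o here (none of its changes turn any other segment into o), so the proto-segment is *o.
Position 3: Tatas has s, Vulur has t, Haranic has s. Vulur preserves t here (none of its changes turn any other segment into t), so the proto-segment is *t.
This points to *sotirod. Verify forward in each daughter:
Tatas: *sotirod
  sotirod (rule 1 does not apply)
  sotirod → sosirod   [palatalisation]
  sosirod → sosirot   [final devoicing]
  giving Tatas sosirot.
Vulur: start from *sotirod.
  rule 1 (vowel merger): sotirod → sutirud
  rule 2 (unconditioned shift): sutirud → sutiruz
  ⇒ Vulur sutiruz
Haranic: start from *sotirod.
  rule 1 (palatalisation): sotirod → sosirod
  rule 2 (debuccalisation): sosirod → hosirod
  rule 3: no change — hosirod
  ⇒ Haranic hosirod
Only *sotirod yields all of Tatas sosirot, Vulur sutiruz, Haranic hosirod.

*sotirod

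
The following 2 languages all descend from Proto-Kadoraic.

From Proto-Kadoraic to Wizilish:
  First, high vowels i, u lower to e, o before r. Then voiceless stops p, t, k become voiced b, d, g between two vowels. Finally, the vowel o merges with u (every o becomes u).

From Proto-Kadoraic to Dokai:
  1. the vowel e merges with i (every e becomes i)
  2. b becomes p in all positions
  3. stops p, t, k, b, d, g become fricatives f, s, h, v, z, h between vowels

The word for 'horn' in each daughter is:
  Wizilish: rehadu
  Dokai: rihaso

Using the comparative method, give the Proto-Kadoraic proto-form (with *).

Position 6: Wizilish has u, Dokai has o. Dokai preserves o here (none of its changes turn any other segment into o), so the proto-segment is *o.
Position 2: Wizilish has e, Dokai has i. Taking the neighbouring segments as reconstructed: Wizilish e can only go back to *e; Dokai i could go back to *e or *i — the one source consistent with every daughter is *e.
This points to *rehato. Verify forward in each daughter:
Wizilish: *rehato > rehado > rehadu  (by intervocalic voicing, vowel merger)
Dokai: *rehato
  rehato → rihato   [vowel merger]
  rihato (rule 2 does not apply)
  rihato → rihaso   [intervocalic lenition]
  giving Dokai rihaso.
*rehato is the unique common source.

*rehato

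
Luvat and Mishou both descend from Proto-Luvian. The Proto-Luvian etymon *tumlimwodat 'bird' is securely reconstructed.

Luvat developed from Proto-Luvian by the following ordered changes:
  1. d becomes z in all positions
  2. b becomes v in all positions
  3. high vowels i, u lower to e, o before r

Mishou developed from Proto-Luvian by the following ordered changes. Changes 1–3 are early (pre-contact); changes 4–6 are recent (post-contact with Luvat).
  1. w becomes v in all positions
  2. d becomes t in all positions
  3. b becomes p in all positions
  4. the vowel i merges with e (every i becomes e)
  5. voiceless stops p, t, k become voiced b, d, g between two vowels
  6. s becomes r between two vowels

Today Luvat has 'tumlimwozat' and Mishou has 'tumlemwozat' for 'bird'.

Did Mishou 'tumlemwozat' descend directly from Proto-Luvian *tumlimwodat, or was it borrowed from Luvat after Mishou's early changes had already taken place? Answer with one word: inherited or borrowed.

If inherited, *tumlimwodat would pass through all of Mishou's changes:
Mishou: *tumlimwodat > tumlimvodat > tumlimvotat > tumlemvotat > tumlemvodat  (by unconditioned shift, unconditioned shift, vowel merger, intervocalic voicing)
If borrowed from Luvat 'tumlimwozat' after the early changes, it would undergo only the recent ones:
  rule 4 (vowel merger): tumlimwozat → tumlemwozat
  rule 5 (intervocalic voicing): no change (tumlemwozat)
  rule 6 (rhotacism): no change (tumlemwozat)
  ⇒ as a loan: tumlemwozat
Mishou 'tumlemwozat' matches the loan outcome 'tumlemwozat', not the inherited 'tumlemvodat' — it skipped the early Mishou changes, so it was borrowed from Luvat.

borrowed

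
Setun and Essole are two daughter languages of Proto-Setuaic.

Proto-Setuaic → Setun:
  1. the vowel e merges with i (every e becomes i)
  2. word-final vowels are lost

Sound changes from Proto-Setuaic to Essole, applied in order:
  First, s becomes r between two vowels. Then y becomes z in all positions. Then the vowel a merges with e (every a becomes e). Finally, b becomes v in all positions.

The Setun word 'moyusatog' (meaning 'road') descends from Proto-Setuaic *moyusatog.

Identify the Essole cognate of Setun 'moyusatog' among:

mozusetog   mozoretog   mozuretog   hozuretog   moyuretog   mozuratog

mozuretog

Essole: *moyusatog
  moyusatog → moyuratog   [rhotacism]
  moyuratog → mozuratog   [unconditioned shift]
  mozuratog → mozuretog   [vowel merger]
  mozuretog (rule 4 does not apply)
  giving Essole mozuretog.
Only 'mozuretog' matches the regular Essole development of *moyusatog.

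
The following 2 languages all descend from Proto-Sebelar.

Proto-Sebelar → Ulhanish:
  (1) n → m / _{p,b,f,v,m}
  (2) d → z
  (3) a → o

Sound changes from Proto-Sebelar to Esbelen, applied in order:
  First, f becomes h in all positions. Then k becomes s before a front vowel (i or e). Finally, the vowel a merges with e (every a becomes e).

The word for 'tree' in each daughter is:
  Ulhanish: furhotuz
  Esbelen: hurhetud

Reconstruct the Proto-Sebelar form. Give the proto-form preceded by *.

Position 1: Ulhanish has f, Esbelen has h. Ulhanish preserves f here (none of its changes turn any other segment into f), so the proto-segment is *f.
Position 8: Ulhanish has z, Esbelen has d. Esbelen preserves d here (none of its changes turn any other segment into d), so the proto-segment is *d.
Position 5: Ulhanish has o, Esbelen has e. Taking the neighbouring segments as reconstructed: Ulhanish o could go back to *a or *o; Esbelen e could go back to *a or *e — the one source consistent with every daughter is *a.
The remaining positions agree across the daughters. Check the candidate against every language:
Ulhanish: *furhatud > furhatuz > furhotuz  (by unconditioned shift, vowel merger)
Esbelen: start from *furhatud.
  rule 1 (unconditioned shift): furhatud → hurhatud
  rule 2: no change — hurhatud
  rule 3 (vowel merger): hurhatud → hurhetud
  ⇒ Esbelen hurhetud
*furhatud is the unique common source.

*furhatud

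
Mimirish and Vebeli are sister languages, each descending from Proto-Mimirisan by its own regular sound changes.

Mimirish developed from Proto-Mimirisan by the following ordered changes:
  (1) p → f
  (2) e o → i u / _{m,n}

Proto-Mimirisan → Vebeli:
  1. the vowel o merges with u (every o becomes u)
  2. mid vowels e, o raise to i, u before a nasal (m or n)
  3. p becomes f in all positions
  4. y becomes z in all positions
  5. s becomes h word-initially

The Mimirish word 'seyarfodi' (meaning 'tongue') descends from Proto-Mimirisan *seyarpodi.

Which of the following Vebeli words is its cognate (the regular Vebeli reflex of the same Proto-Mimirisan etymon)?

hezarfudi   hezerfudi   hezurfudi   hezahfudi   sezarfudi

Vebeli: *seyarpodi > seyarpudi > seyarfudi > sezarfudi > hezarfudi  (by vowel merger, unconditioned shift, unconditioned shift, debuccalisation)

hezarfudi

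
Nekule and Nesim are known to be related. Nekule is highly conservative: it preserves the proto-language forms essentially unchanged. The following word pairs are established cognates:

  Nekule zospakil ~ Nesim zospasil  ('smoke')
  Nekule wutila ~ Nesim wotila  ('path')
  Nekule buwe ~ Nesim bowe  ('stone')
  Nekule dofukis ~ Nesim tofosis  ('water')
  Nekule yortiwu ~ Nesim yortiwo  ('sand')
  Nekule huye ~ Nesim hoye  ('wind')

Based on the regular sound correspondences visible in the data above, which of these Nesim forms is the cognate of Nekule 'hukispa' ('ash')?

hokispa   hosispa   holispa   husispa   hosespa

hosispa

wutila ~ wotila, buwe ~ bowe — Nekule u corresponds to Nesim o after a consonant, before a consonant other than r, m, n, p, b, f, v.
zospakil ~ zospasil, dofukis ~ tofosis — Nekule k corresponds to Nesim s between vowels (before a front vowel).
Applying these to Nekule 'hukispa':
  hukispa → hokispa   (u→o after a consonant, before a consonant other than r, m, n, p, b, f, v)
  hokispa → hosispa   (k→s between vowels (before a front vowel))
So the Nesim cognate is 'hosispa'.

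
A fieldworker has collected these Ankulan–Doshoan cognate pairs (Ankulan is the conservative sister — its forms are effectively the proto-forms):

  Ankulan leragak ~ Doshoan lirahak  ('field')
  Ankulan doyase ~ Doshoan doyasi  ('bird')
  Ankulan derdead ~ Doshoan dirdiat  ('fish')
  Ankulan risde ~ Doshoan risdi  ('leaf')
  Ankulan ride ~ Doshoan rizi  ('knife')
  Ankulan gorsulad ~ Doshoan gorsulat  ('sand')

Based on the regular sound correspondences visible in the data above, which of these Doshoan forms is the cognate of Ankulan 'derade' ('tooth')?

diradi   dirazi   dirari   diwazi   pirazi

dirazi

leragak ~ lirahak, derdead ~ dirdiat — Ankulan e corresponds to Doshoan i after a consonant, before r.
ride ~ rizi — Ankulan d corresponds to Doshoan z between vowels (before a front vowel).
doyase ~ doyasi, risde ~ risdi — Ankulan e corresponds to Doshoan i word-finally.
Applying these to Ankulan 'derade':
  derade → dirade   (e→i after a consonant, before r)
  dirade → diraze   (d→z between vowels (before a front vowel))
  diraze → dirazi   (e→i word-finally)
So the Doshoan cognate is 'dirazi'.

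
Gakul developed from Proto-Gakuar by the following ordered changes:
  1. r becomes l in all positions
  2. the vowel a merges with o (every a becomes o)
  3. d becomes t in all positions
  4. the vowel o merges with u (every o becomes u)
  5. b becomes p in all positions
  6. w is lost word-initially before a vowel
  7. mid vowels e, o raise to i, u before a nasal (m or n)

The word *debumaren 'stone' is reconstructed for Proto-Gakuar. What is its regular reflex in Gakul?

tepumulin

Gakul: start from *debumaren.
  rule 1 (unconditioned shift): debumaren → debumalen
  rule 2 (vowel merger): debumalen → debumolen
  rule 3 (unconditioned shift): debumolen → tebumolen
  rule 4 (vowel merger): tebumolen → tebumulen
  rule 5 (unconditioned shift): tebumulen → tepumulen
  rule 6: no change — tepumulen
  rule 7 (pre-nasal raising): tepumulen → tepumulin
  ⇒ Gakul tepumulin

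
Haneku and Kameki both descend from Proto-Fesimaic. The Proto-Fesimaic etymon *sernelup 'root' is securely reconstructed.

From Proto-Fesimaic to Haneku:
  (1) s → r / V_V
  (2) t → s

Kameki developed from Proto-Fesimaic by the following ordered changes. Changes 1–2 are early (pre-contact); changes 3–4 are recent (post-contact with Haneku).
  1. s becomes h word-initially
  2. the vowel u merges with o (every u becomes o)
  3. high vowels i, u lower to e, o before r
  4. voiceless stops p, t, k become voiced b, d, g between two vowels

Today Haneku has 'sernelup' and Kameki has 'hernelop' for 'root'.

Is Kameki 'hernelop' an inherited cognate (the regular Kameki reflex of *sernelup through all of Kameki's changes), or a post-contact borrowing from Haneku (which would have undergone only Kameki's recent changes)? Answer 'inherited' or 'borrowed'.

If inherited, *sernelup would pass through all of Kameki's changes:
Kameki: start from *sernelup.
  rule 1 (debuccalisation): sernelup → hernelup
  rule 2 (vowel merger): hernelup → hernelop
  rule 3: no change — hernelop
  rule 4: no change — hernelop
  ⇒ Kameki hernelop
If borrowed from Haneku 'sernelup' after the early changes, it would undergo only the recent ones:
  rule 3 (pre-rhotic lowering): no change (sernelup)
  rule 4 (intervocalic voicing): no change (sernelup)
  ⇒ as a loan: sernelup
Kameki 'hernelop' matches the inherited outcome exactly, so it is an inherited cognate, not a loan.

inherited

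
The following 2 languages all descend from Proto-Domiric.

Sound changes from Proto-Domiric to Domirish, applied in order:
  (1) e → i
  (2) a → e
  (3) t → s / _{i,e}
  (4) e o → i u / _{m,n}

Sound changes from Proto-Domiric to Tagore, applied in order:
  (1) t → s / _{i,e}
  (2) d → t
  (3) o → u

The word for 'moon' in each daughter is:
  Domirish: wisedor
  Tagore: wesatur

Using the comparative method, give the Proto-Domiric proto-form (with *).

*wesador

Position 5: Domirish has d, Tagore has t. Domirish preserves d here (none of its changes turn any other segment into d), so the proto-segment is *d.
Position 6: Domirish has o, Tagore has u. Domirish preserves o here (none of its changes turn any other segment into o), so the proto-segment is *o.
Continuing position by position gives *wesador; check it forward:
Domirish: *wesador
  wesador → wisador   [vowel merger]
  wisador → wisedor   [vowel merger]
  wisedor (rule 3 does not apply)
  wisedor (rule 4 does not apply)
  giving Domirish wisedor.
Tagore: *wesador > wesator > wesatur  (by unconditioned shift, vowel merger)
Only *wesador yields all of Domirish wisedor, Tagore wesatur.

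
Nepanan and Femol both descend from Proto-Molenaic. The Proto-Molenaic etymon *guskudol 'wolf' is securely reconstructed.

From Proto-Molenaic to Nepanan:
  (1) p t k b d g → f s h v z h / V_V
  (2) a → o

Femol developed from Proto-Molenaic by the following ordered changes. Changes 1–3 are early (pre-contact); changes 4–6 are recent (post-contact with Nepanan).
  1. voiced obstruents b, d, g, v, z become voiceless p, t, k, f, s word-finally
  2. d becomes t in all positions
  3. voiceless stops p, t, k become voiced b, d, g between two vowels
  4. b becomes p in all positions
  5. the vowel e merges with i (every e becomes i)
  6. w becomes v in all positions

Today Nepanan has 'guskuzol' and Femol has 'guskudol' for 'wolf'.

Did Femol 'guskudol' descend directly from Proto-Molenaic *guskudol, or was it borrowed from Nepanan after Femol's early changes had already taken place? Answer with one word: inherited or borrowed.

If inherited, *guskudol would pass through all of Femol's changes:
Femol: start from *guskudol.
  rule 1: no change — guskudol
  rule 2 (unconditioned shift): guskudol → guskutol
  rule 3 (intervocalic voicing): guskutol → guskudol
  rule 4: no change — guskudol
  rule 5: no change — guskudol
  rule 6: no change — guskudol
  ⇒ Femol guskudol
If borrowed from Nepanan 'guskuzol' after the early changes, it would undergo only the recent ones:
  rule 4 (unconditioned shift): no change (guskuzol)
  rule 5 (vowel merger): no change (guskuzol)
  rule 6 (unconditioned shift): no change (guskuzol)
  ⇒ as a loan: guskuzol
Femol 'guskudol' matches the inherited outcome exactly, so it is an inherited cognate, not a loan.

inherited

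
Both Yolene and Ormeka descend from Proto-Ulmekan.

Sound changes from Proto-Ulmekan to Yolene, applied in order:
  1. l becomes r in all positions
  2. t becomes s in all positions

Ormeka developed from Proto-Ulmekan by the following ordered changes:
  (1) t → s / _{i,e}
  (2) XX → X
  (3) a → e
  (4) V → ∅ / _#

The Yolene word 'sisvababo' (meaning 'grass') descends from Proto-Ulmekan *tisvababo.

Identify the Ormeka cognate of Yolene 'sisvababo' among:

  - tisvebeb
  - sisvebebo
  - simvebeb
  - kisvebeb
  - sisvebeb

Ormeka: *tisvababo > sisvababo > sisvebebo > sisvebeb  (by palatalisation, vowel merger, apocope)
Among the options, 'sisvebeb' alone shows every Ormeka change applied in order.

sisvebeb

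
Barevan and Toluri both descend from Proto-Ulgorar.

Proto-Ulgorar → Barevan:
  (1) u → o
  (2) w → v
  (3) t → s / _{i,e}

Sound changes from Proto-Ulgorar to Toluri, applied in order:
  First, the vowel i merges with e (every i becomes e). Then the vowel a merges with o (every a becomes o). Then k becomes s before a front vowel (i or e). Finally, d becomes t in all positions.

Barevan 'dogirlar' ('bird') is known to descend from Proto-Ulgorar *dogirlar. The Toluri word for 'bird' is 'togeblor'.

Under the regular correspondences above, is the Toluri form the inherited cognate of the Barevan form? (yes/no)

no

Derive the expected Toluri reflex of *dogirlar:
Toluri: *dogirlar > dogerlar > dogerlor > togerlor  (by vowel merger, vowel merger, unconditioned shift)
The regular Toluri reflex would be 'togerlor', but the attested form is 'togeblor'. The correspondence is irregular, so they are not cognates (the Toluri form has a different source).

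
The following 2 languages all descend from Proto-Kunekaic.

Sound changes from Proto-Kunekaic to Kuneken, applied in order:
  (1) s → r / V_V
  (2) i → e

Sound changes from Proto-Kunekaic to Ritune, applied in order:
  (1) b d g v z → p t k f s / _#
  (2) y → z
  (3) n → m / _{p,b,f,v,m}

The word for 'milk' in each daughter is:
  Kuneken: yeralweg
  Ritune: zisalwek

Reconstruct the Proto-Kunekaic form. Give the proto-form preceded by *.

Position 2: Kuneken has e, Ritune has i. Ritune preserves i here (none of its changes turn any other segment into i), so the proto-segment is *i.
Position 1: Kuneken has y, Ritune has z. Kuneken preserves y here (none of its changes turn any other segment into y), so the proto-segment is *y.
Position 8: Kuneken has g, Ritune has k. Kuneken preserves g here (none of its changes turn any other segment into g), so the proto-segment is *g.
This points to *yisalweg. Verify forward in each daughter:
Kuneken: *yisalweg
  yisalweg → yiralweg   [rhotacism]
  yiralweg → yeralweg   [vowel merger]
  giving Kuneken yeralweg.
Ritune: start from *yisalweg.
  rule 1 (final devoicing): yisalweg → yisalwek
  rule 2 (unconditioned shift): yisalwek → zisalwek
  rule 3: no change — zisalwek
  ⇒ Ritune zisalwek
No other proto-form is consistent with every reflex, so the reconstruction is *yisalweg.

*yisalweg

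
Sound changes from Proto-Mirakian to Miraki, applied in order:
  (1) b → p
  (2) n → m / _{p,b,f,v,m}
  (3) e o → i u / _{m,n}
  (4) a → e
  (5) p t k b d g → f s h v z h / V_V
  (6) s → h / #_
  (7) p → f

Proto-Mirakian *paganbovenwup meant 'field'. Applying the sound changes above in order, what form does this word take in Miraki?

Miraki: *paganbovenwup
  paganbovenwup → paganpovenwup   [unconditioned shift]
  paganpovenwup → pagampovenwup   [nasal place assimilation]
  pagampovenwup → pagampovinwup   [pre-nasal raising]
  pagampovinwup → pegempovinwup   [vowel merger]
  pegempovinwup → pehempovinwup   [intervocalic lenition]
  pehempovinwup (rule 6 does not apply)
  pehempovinwup → fehemfovinwuf   [unconditioned shift]
  giving Miraki fehemfovinwuf.

fehemfovinwuf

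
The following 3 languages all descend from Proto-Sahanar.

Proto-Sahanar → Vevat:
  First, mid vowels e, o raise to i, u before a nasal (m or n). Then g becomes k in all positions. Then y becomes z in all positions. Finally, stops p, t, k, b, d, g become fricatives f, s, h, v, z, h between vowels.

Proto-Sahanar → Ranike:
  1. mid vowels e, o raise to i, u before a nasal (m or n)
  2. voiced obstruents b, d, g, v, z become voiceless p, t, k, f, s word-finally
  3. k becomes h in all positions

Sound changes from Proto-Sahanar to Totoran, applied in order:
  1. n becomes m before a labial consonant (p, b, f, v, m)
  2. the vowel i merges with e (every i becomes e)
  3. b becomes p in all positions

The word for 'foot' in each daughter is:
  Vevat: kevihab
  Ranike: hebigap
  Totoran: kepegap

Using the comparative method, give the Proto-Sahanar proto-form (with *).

Position 3: Vevat has v, Ranike has b, Totoran has p. Ranike preserves b here (none of its changes turn any other segment into b), so the proto-segment is *b.
Position 4: Vevat has i, Ranike has i, Totoran has e. Taking the neighbouring segments as reconstructed: Vevat i can only go back to *i; Ranike i can only go back to *i; Totoran e could go back to *e or *i — the one source consistent with every daughter is *i.
Position 7: Vevat has b, Ranike has p, Totoran has p. Vevat preserves b here (none of its changes turn any other segment into b), so the proto-segment is *b.
Continuing position by position gives *kebigab; check it forward:
Vevat: *kebigab > kebikab > kevihab  (by unconditioned shift, intervocalic lenition)
Ranike: start from *kebigab.
  rule 1: no change — kebigab
  rule 2 (final devoicing): kebigab → kebigap
  rule 3 (unconditioned shift): kebigap → hebigap
  ⇒ Ranike hebigap
Totoran: *kebigab
  kebigab (rule 1 does not apply)
  kebigab → kebegab   [vowel merger]
  kebegab → kepegap   [unconditioned shift]
  giving Totoran kepegap.
Only *kebigab yields all of Vevat kevihab, Ranike hebigap, Totoran kepegap.

*kebigab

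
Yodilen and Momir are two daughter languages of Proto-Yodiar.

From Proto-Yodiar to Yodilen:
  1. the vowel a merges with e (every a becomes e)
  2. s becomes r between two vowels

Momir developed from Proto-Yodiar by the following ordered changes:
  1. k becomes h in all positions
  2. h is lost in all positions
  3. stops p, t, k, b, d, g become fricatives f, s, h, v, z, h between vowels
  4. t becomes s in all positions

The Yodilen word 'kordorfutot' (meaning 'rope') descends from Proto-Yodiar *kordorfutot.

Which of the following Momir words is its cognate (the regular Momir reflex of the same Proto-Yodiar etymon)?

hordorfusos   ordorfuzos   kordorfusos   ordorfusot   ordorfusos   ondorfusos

ordorfusos

Momir: *kordorfutot > hordorfutot > ordorfutot > ordorfusot > ordorfusos  (by unconditioned shift, h-loss, intervocalic lenition, unconditioned shift)
Only 'ordorfusos' matches the regular Momir development of *kordorfutot.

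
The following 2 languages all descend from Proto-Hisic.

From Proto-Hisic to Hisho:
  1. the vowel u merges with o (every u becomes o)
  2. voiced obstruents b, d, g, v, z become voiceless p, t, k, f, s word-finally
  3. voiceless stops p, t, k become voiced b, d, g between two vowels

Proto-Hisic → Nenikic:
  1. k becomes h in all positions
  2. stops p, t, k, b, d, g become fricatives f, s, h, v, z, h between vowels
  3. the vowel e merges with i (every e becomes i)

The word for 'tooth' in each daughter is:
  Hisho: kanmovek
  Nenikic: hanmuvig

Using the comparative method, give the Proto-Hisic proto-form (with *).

*kanmuveg

Position 8: Hisho has k, Nenikic has g. Nenikic preserves g here (none of its changes turn any other segment into g), so the proto-segment is *g.
Position 5: Hisho has o, Nenikic has u. Nenikic preserves u here (none of its changes turn any other segment into u), so the proto-segment is *u.
Verify the candidate proto-form against each daughter:
Hisho: start from *kanmuveg.
  rule 1 (vowel merger): kanmuveg → kanmoveg
  rule 2 (final devoicing): kanmoveg → kanmovek
  rule 3: no change — kanmovek
  ⇒ Hisho kanmovek
Nenikic: *kanmuveg > hanmuveg > hanmuvig  (by unconditioned shift, vowel merger)
No other proto-form is consistent with every reflex, so the reconstruction is *kanmuveg.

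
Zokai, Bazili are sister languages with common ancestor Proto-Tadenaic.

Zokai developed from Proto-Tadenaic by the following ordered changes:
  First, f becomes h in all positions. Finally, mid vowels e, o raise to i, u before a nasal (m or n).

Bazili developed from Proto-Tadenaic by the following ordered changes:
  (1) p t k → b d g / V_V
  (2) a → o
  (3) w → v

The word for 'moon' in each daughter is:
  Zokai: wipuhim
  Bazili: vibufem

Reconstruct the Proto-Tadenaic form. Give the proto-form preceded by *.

*wipufem

Position 3: Zokai has p, Bazili has b. Zokai preserves p here (none of its changes turn any other segment into p), so the proto-segment is *p.
Position 6: Zokai has i, Bazili has e. Bazili preserves e here (none of its changes turn any other segment into e), so the proto-segment is *e.
Position 5: Zokai has h, Bazili has f. Bazili preserves f here (none of its changes turn any other segment into f), so the proto-segment is *f.
This points to *wipufem. Verify forward in each daughter:
Zokai: *wipufem > wipuhem > wipuhim  (by unconditioned shift, pre-nasal raising)
Bazili: start from *wipufem.
  rule 1 (intervocalic voicing): wipufem → wibufem
  rule 2: no change — wibufem
  rule 3 (unconditioned shift): wibufem → vibufem
  ⇒ Bazili vibufem
No other proto-form is consistent with every reflex, so the reconstruction is *wipufem.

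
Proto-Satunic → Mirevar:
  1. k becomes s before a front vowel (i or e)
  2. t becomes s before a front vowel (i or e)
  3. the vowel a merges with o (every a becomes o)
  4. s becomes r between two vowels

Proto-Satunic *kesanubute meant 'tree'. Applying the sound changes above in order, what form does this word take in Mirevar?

Mirevar: start from *kesanubute.
  rule 1 (palatalisation): kesanubute → sesanubute
  rule 2 (palatalisation): sesanubute → sesanubuse
  rule 3 (vowel merger): sesanubuse → sesonubuse
  rule 4 (rhotacism): sesonubuse → seronubure
  ⇒ Mirevar seronubure

seronubure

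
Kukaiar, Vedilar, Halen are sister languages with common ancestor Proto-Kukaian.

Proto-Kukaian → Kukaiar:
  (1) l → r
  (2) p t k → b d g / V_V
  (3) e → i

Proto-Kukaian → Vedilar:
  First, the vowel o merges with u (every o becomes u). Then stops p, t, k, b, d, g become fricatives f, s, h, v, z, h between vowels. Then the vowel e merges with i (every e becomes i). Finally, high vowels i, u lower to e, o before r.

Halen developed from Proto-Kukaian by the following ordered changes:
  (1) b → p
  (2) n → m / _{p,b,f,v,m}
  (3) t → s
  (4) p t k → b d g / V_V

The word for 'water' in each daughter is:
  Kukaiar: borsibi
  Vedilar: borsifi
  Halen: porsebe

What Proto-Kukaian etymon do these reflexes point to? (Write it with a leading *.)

Position 1: Kukaiar has b, Vedilar has b, Halen has p. Vedilar preserves b here (none of its changes turn any other segment into b), so the proto-segment is *b.
Position 7: Kukaiar has i, Vedilar has i, Halen has e. Halen preserves e here (none of its changes turn any other segment into e), so the proto-segment is *e.
Verify the candidate proto-form against each daughter:
Kukaiar: start from *borsepe.
  rule 1: no change — borsepe
  rule 2 (intervocalic voicing): borsepe → borsebe
  rule 3 (vowel merger): borsebe → borsibi
  ⇒ Kukaiar borsibi
Vedilar: *borsepe
  borsepe → bursepe   [vowel merger]
  bursepe → bursefe   [intervocalic lenition]
  bursefe → bursifi   [vowel merger]
  bursifi → borsifi   [pre-rhotic lowering]
  giving Vedilar borsifi.
Halen: *borsepe > porsepe > porsebe  (by unconditioned shift, intervocalic voicing)
Only *borsepe yields all of Kukaiar borsibi, Vedilar borsifi, Halen porsebe.

*borsepe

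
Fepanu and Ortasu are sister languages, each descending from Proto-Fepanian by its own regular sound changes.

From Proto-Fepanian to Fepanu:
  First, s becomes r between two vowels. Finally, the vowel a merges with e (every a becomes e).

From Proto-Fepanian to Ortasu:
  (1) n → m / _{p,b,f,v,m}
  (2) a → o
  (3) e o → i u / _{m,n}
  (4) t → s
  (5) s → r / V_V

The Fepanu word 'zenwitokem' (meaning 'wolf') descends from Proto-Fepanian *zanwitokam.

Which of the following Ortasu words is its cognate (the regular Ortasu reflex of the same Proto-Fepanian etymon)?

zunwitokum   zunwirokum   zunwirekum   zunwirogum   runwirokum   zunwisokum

zunwirokum

Ortasu: start from *zanwitokam.
  rule 1: no change — zanwitokam
  rule 2 (vowel merger): zanwitokam → zonwitokom
  rule 3 (pre-nasal raising): zonwitokom → zunwitokum
  rule 4 (unconditioned shift): zunwitokum → zunwisokum
  rule 5 (rhotacism): zunwisokum → zunwirokum
  ⇒ Ortasu zunwirokum
The other candidates each miss or misapply at least one Ortasu change.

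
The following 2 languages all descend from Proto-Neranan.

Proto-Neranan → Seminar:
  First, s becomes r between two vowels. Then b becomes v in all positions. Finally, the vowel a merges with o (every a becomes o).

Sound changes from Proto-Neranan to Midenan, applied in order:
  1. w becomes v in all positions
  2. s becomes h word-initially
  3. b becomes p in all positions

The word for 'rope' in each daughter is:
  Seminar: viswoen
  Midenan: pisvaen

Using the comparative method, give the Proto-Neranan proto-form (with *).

*biswaen

Position 5: Seminar has o, Midenan has a. Midenan preserves a here (none of its changes turn any other segment into a), so the proto-segment is *a.
Position 4: Seminar has w, Midenan has v. Seminar preserves w here (none of its changes turn any other segment into w), so the proto-segment is *w.
Position 1: Seminar has v, Midenan has p. Taking the neighbouring segments as reconstructed: Seminar v could go back to *b or *v; Midenan p could go back to *p or *b — the one source consistent with every daughter is *b.
The remaining positions agree across the daughters. Check the candidate against every language:
Seminar: *biswaen > viswaen > viswoen  (by unconditioned shift, vowel merger)
Midenan: *biswaen > bisvaen > pisvaen  (by unconditioned shift, unconditioned shift)
Only *biswaen yields all of Seminar viswoen, Midenan pisvaen.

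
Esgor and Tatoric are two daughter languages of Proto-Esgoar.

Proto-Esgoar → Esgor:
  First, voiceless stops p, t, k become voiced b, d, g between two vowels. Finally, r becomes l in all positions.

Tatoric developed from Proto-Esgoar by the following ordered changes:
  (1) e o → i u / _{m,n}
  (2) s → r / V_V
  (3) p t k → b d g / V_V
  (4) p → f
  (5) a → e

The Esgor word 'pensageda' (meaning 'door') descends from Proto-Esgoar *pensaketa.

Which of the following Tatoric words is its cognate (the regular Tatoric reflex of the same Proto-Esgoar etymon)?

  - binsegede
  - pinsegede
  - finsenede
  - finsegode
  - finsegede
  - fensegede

Tatoric: *pensaketa
  pensaketa → pinsaketa   [pre-nasal raising]
  pinsaketa (rule 2 does not apply)
  pinsaketa → pinsageda   [intervocalic voicing]
  pinsageda → finsageda   [unconditioned shift]
  finsageda → finsegede   [vowel merger]
  giving Tatoric finsegede.
The other candidates each miss or misapply at least one Tatoric change.

finsegede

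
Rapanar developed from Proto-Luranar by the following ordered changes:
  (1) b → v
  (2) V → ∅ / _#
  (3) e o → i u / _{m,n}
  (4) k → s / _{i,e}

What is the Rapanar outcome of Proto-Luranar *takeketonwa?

Rapanar: start from *takeketonwa.
  rule 1: no change — takeketonwa
  rule 2 (apocope): takeketonwa → takeketonw
  rule 3 (pre-nasal raising): takeketonw → takeketunw
  rule 4 (palatalisation): takeketunw → tasesetunw
  ⇒ Rapanar tasesetunw

tasesetunw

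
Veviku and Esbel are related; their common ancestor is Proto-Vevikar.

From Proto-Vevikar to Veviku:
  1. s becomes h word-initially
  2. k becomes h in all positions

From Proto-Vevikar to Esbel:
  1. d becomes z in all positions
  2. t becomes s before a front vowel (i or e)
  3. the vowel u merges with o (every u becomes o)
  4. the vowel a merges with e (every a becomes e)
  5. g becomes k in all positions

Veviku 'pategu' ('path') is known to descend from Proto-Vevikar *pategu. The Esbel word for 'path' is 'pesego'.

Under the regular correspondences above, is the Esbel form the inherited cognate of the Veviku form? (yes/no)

no

Derive the expected Esbel reflex of *pategu:
Esbel: start from *pategu.
  rule 1: no change — pategu
  rule 2 (palatalisation): pategu → pasegu
  rule 3 (vowel merger): pasegu → pasego
  rule 4 (vowel merger): pasego → pesego
  rule 5 (unconditioned shift): pesego → peseko
  ⇒ Esbel peseko
The regular Esbel reflex would be 'peseko', but the attested form is 'pesego'. The correspondence is irregular, so they are not cognates (the Esbel form has a different source).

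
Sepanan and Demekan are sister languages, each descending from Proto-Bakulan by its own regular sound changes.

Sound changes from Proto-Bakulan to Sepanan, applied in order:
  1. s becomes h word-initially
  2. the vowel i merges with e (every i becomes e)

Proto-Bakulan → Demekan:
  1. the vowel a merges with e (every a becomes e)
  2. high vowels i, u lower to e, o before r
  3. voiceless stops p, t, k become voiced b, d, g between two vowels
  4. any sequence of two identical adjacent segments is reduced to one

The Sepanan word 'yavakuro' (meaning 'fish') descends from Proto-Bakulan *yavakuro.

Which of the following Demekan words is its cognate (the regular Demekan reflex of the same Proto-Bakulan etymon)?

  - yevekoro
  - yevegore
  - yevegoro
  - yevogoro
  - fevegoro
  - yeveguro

yevegoro

Demekan: start from *yavakuro.
  rule 1 (vowel merger): yavakuro → yevekuro
  rule 2 (pre-rhotic lowering): yevekuro → yevekoro
  rule 3 (intervocalic voicing): yevekoro → yevegoro
  rule 4: no change — yevegoro
  ⇒ Demekan yevegoro
Only 'yevegoro' matches the regular Demekan development of *yavakuro.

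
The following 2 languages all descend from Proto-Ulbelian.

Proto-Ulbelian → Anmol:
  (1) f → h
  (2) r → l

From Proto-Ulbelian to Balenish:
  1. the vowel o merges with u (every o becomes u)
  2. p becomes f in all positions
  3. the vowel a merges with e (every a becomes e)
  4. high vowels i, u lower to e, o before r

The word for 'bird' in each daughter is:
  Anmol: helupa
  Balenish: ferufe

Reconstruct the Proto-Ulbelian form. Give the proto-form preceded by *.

*ferupa

Position 3: Anmol has l, Balenish has r. Balenish preserves r here (none of its changes turn any other segment into r), so the proto-segment is *r.
Position 6: Anmol has a, Balenish has e. Anmol preserves a here (none of its changes turn any other segment into a), so the proto-segment is *a.
This points to *ferupa. Verify forward in each daughter:
Anmol: start from *ferupa.
  rule 1 (unconditioned shift): ferupa → herupa
  rule 2 (unconditioned shift): herupa → helupa
  ⇒ Anmol helupa
Balenish: *ferupa > ferufa > ferufe  (by unconditioned shift, vowel merger)
Only *ferupa yields all of Anmol helupa, Balenish ferufe.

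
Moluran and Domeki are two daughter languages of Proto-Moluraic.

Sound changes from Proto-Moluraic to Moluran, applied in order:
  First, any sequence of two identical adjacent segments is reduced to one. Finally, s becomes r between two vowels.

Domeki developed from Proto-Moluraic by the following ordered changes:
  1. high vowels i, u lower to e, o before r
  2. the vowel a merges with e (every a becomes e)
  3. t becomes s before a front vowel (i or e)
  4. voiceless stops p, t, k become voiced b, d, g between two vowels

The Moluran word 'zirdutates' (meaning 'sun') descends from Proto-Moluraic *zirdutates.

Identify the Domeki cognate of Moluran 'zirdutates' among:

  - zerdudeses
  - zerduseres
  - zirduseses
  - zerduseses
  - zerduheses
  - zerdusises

Domeki: *zirdutates > zerdutates > zerdutetes > zerduseses  (by pre-rhotic lowering, vowel merger, palatalisation)
The other candidates each miss or misapply at least one Domeki change.

zerduseses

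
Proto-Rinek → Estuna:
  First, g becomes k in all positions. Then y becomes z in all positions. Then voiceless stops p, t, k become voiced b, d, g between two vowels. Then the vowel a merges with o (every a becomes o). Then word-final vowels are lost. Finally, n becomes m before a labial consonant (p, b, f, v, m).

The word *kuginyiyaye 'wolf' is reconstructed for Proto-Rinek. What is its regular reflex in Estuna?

Estuna: *kuginyiyaye
  kuginyiyaye → kukinyiyaye   [unconditioned shift]
  kukinyiyaye → kukinzizaze   [unconditioned shift]
  kukinzizaze → kuginzizaze   [intervocalic voicing]
  kuginzizaze → kuginzizoze   [vowel merger]
  kuginzizoze → kuginzizoz   [apocope]
  kuginzizoz (rule 6 does not apply)
  giving Estuna kuginzizoz.

kuginzizoz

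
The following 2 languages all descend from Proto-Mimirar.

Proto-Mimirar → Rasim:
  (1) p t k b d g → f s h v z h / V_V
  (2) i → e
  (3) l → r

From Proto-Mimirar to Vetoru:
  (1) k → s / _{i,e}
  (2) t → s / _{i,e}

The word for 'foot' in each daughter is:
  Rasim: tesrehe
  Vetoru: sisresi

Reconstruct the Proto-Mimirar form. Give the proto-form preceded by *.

*tisreki

Position 1: Rasim has t, Vetoru has s. Rasim preserves t here (none of its changes turn any other segment into t), so the proto-segment is *t.
Position 2: Rasim has e, Vetoru has i. Vetoru preserves i here (none of its changes turn any other segment into i), so the proto-segment is *i.
Position 7: Rasim has e, Vetoru has i. Vetoru preserves i here (none of its changes turn any other segment into i), so the proto-segment is *i.
Verify the candidate proto-form against each daughter:
Rasim: *tisreki > tisrehi > tesrehe  (by intervocalic lenition, vowel merger)
Vetoru: *tisreki
  tisreki → tisresi   [palatalisation]
  tisresi → sisresi   [palatalisation]
  giving Vetoru sisresi.
*tisreki is the unique common source.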